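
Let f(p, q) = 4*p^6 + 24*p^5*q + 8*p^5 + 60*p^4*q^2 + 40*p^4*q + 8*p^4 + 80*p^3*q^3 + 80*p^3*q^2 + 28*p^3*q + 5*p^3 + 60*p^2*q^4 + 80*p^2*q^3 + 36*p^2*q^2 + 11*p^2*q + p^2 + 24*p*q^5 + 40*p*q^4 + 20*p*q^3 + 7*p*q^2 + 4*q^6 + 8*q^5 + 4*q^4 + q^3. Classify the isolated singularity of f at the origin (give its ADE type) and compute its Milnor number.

The Hessian of f at 0 has rank 1. Corank 1: A-series; mu = 2 gives A_2.

Type A_{2}, Milnor number mu = 2.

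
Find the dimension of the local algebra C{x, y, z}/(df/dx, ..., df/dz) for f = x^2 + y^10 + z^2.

9

The Hessian of f at 0 is [[2, 0, 0], [0, 0, 0], [0, 0, 2]] with rank 2, so corank 1. A Groebner basis of the Jacobian ideal J(f) in C{x,y,z} is {y^9, x, z}; counting standard monomials gives mu = 9. Corank 1: A-series; mu = 9 gives A_9.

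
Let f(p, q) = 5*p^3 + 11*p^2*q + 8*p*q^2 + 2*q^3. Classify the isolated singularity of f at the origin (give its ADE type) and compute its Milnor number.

The Hessian of f at 0 has rank 0. Corank 2; j^3 = (p + q)*(5*p^2 + 6*p*q + 2*q^2) splits into three distinct lines over C (the quadratic factor has nonzero discriminant), so D_4.

Type D_4, Milnor number mu = 4.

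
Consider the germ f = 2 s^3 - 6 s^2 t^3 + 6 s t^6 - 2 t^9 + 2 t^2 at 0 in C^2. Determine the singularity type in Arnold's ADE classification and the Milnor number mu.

The Hessian of f at 0 is [[0, 0], [0, 4]] with rank 1, so corank 1. A Groebner basis of the Jacobian ideal J(f) in C{s,t} is {s^2, t}; counting standard monomials gives mu = 2. Corank 1: A-series; mu = 2 gives A_2.

Type A2, Milnor number mu = 2.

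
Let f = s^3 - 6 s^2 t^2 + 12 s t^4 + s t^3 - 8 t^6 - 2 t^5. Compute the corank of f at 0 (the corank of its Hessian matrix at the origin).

Hessian at 0 has rank 0.

2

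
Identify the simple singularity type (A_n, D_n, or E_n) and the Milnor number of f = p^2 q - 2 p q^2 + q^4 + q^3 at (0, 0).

Type D5, Milnor number mu = 5.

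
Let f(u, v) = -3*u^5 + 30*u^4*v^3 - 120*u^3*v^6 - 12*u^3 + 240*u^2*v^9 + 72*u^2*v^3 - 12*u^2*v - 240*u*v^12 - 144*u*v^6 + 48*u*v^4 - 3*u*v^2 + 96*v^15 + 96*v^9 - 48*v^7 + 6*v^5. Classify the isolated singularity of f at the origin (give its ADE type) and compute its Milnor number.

The Hessian of f at 0 is [[0, 0], [0, 0]] with rank 0, so corank 2. A Groebner basis of the Jacobian ideal J(f) in C{u,v} is {-32*u*v/59 + v^4 - 16*v^2/59, u*v^2 + v^3/2, u^2 + 123*u*v/118 + 16*v^2/59}; counting standard monomials gives mu = 6. Corank 2; j^3 = -3*u*(2*u + v)^2 has shape L^2 M (L != M), so D-series; mu = 6 gives D_6.

Type D_{6}, Milnor number mu = 6.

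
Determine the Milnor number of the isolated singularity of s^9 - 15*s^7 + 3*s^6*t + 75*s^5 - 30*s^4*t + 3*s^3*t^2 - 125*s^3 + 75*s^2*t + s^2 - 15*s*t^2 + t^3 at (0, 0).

2

The Hessian of f at 0 is [[2, 0], [0, 0]] with rank 1, so corank 1. A Groebner basis of the Jacobian ideal J(f) in C{s,t} is {t^2, s}; counting standard monomials gives mu = 2. Corank 1: A-series; mu = 2 gives A_2.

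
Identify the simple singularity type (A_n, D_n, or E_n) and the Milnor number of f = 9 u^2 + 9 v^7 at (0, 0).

The Hessian of f at 0 has rank 1. Corank 1: A-series; mu = 6 gives A_6.

Type A6, Milnor number mu = 6.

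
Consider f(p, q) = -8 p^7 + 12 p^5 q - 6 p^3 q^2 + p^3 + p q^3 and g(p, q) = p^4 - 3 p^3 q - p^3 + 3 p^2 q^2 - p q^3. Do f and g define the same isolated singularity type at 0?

Yes.

The Hessian of f at 0 is [[0, 0], [0, 0]] with rank 0, so corank 2. A Groebner basis of the Jacobian ideal J(f) in C{p,q} is {p^3, p*q^2, 3*p^2 + q^3}; counting standard monomials gives mu = 7. Corank 2; j^3 = p^3 is a perfect cube, so E-series; the 4-jet and mu = 7 give E_7. The Hessian of g at 0 is [[0, 0], [0, 0]] with rank 0, so corank 2. A Groebner basis of the Jacobian ideal J(g) in C{p,q} is {3*p^2 + q^4 + q^3, p^3, p^2*q - p^2 - q^3/3, -2*p^2 + p*q^2 - 2*q^3/3}; counting standard monomials gives mu = 7. Corank 2; j^3 = -p^3 is a perfect cube, so E-series; the 4-jet and mu = 7 give E_7. Both have type E_7, hence right-equivalent.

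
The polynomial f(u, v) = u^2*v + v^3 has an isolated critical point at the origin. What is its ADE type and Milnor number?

The Hessian of f at 0 has rank 0. Corank 2; j^3 = v*(u^2 + v^2) splits into three distinct lines over C (the quadratic factor has nonzero discriminant), so D_4.

Type D_4, Milnor number mu = 4.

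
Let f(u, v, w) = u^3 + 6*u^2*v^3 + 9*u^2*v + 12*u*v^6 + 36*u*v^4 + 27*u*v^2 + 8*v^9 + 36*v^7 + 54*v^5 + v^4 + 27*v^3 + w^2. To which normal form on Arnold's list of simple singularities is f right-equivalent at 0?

The Hessian of f at 0 has rank 1. Corank 2; j^3 = (u + 3*v)^3 is a perfect cube, so E-series; the 4-jet and mu = 6 give E_6.

E_{6}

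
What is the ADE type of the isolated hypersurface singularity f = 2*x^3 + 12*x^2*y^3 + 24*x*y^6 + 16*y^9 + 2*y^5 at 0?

E8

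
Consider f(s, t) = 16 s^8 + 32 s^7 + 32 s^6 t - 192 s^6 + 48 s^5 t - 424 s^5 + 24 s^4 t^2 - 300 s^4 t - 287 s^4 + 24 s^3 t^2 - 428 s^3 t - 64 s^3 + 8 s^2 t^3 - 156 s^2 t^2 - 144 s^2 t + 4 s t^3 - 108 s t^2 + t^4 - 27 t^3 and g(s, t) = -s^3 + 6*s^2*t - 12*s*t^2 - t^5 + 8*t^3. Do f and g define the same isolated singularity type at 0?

No.

The Hessian of f at 0 has rank 0. Corank 2; j^3 = -(4*s + 3*t)^3 is a perfect cube, so E-series; the 4-jet and mu = 6 give E_6. The Hessian of g at 0 has rank 0. Corank 2; j^3 = -(s - 2*t)^3 is a perfect cube, so E-series; the 5-jet and mu = 8 give E_8. f is E_6 but g is E_8, hence not right-equivalent.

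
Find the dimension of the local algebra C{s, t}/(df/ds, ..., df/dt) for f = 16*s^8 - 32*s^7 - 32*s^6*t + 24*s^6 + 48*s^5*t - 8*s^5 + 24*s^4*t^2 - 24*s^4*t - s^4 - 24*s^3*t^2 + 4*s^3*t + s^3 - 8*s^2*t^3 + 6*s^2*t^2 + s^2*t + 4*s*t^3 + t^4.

5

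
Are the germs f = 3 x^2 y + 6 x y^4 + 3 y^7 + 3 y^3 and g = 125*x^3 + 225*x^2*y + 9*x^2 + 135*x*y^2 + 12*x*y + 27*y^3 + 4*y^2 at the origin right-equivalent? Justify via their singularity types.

The Hessian of f at 0 has rank 0. Corank 2; j^3 = 3*y*(x^2 + y^2) splits into three distinct lines over C (the quadratic factor has nonzero discriminant), so D_4. The Hessian of g at 0 has rank 1. Corank 1: A-series; mu = 2 gives A_2. f is D_4 but g is A_2, hence not right-equivalent.

No.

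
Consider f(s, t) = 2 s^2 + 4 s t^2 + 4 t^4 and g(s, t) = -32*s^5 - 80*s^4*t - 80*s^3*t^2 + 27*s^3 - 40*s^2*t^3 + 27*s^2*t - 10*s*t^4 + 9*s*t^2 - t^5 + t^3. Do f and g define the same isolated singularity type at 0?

No.

The Hessian of f at 0 has rank 1. Corank 1: A-series; mu = 3 gives A_3. The Hessian of g at 0 has rank 0. Corank 2; j^3 = (3*s + t)^3 is a perfect cube, so E-series; the 5-jet and mu = 8 give E_8. f is A_3 but g is E_8, hence not right-equivalent.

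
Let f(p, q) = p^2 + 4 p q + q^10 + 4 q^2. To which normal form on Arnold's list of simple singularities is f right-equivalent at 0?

A_9

The Hessian of f at 0 has rank 1. Corank 1: A-series; mu = 9 gives A_9.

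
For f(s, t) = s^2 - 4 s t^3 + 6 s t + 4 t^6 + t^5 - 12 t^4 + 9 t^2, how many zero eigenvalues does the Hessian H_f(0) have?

Hessian at 0 has rank 1.

1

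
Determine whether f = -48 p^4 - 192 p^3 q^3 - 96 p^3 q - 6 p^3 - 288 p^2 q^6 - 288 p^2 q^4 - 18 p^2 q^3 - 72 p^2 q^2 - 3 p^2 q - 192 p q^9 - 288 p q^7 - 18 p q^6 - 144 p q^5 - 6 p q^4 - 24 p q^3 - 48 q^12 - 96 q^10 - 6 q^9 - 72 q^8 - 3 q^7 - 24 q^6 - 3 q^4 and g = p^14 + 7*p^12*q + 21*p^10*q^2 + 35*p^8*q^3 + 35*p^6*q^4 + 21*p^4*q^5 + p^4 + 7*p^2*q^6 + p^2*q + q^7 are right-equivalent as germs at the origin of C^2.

No.

The Hessian of f at 0 has rank 0. Corank 2; j^3 = -3*p^2*(2*p + q) has shape L^2 M (L != M), so D-series; mu = 5 gives D_5. The Hessian of g at 0 has rank 0. Corank 2; j^3 = p^2*q has shape L^2 M (L != M), so D-series; mu = 8 gives D_8. f is D_5 but g is D_8, hence not right-equivalent.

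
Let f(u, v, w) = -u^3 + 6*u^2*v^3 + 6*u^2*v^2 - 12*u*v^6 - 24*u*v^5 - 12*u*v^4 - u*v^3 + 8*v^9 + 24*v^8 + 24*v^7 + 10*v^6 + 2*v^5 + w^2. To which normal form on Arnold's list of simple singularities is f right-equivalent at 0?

The Hessian of f at 0 has rank 1. Corank 2; j^3 = -u^3 is a perfect cube, so E-series; the 4-jet and mu = 7 give E_7.

E7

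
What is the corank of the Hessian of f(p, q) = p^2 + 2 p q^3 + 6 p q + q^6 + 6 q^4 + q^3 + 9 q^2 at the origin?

Hessian at 0 has rank 1.

1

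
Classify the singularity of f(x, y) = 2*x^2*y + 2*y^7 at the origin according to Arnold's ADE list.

D_8

The Hessian of f at 0 is [[0, 0], [0, 0]] with rank 0, so corank 2. A Groebner basis of the Jacobian ideal J(f) in C{x,y} is {x^2/7 + y^6, x^3, x*y}; counting standard monomials gives mu = 8. Corank 2; j^3 = 2*x^2*y has shape L^2 M (L != M), so D-series; mu = 8 gives D_8.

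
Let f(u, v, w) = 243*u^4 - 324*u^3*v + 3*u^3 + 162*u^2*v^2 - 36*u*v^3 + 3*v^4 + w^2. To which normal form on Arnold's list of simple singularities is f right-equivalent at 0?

E_{6}

The Hessian of f at 0 is [[0, 0, 0], [0, 0, 0], [0, 0, 2]] with rank 1, so corank 2. A Groebner basis of the Jacobian ideal J(f) in C{u,v,w} is {v^4, u*v^2 - v^3/9, u^2, w}; counting standard monomials gives mu = 6. Corank 2; j^3 = 3*u^3 is a perfect cube, so E-series; the 4-jet and mu = 6 give E_6.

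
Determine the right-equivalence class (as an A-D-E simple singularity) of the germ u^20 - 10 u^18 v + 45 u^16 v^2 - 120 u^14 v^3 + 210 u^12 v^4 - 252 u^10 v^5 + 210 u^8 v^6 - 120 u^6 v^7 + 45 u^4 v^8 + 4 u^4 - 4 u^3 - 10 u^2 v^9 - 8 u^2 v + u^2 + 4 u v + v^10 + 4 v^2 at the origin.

A_9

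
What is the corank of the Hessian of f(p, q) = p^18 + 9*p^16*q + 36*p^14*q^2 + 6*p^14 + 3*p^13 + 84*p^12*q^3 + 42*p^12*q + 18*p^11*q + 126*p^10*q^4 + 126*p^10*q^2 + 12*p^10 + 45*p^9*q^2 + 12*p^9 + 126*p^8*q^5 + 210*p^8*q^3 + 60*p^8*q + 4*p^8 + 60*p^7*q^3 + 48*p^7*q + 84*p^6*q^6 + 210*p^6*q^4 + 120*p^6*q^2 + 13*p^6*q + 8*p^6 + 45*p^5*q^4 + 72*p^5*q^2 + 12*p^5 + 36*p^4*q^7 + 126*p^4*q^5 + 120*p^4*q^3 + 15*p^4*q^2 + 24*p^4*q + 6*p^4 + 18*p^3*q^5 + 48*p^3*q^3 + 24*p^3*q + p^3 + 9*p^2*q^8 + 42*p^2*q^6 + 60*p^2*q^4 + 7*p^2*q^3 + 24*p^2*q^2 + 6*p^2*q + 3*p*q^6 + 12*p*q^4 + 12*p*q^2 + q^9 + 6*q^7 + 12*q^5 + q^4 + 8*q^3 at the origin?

2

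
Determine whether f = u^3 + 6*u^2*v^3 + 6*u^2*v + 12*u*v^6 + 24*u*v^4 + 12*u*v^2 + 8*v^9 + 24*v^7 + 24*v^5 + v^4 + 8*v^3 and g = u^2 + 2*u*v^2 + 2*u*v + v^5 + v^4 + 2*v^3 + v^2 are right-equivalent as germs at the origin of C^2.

No.

The Hessian of f at 0 is [[0, 0], [0, 0]] with rank 0, so corank 2. A Groebner basis of the Jacobian ideal J(f) in C{u,v} is {v^3, u^2 + 4*u*v + 4*v^2}; counting standard monomials gives mu = 6. Corank 2; j^3 = (u + 2*v)^3 is a perfect cube, so E-series; the 4-jet and mu = 6 give E_6. The Hessian of g at 0 is [[2, 2], [2, 2]] with rank 1, so corank 1. A Groebner basis of the Jacobian ideal J(g) in C{u,v} is {u^2 + 2*u*v - u - v, u + v^2 + v}; counting standard monomials gives mu = 4. Corank 1: A-series; mu = 4 gives A_4. f is E_6 but g is A_4, hence not right-equivalent.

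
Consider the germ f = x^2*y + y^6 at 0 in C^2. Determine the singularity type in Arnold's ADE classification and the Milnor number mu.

The Hessian of f at 0 has rank 0. Corank 2; j^3 = x^2*y has shape L^2 M (L != M), so D-series; mu = 7 gives D_7.

Type D_7, Milnor number mu = 7.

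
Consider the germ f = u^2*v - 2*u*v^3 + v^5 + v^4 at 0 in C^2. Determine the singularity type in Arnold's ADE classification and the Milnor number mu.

Type D_5, Milnor number mu = 5.

The Hessian of f at 0 has rank 0. Corank 2; j^3 = u^2*v has shape L^2 M (L != M), so D-series; mu = 5 gives D_5.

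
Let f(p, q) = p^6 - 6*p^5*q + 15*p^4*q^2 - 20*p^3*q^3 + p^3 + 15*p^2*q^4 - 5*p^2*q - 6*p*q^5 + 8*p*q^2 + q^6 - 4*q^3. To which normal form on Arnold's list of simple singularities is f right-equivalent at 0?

D_7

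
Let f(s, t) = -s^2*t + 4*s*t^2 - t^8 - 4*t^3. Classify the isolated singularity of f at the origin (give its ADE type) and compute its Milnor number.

The Hessian of f at 0 has rank 0. Corank 2; j^3 = -t*(s - 2*t)^2 has shape L^2 M (L != M), so D-series; mu = 9 gives D_9.

Type D_{9}, Milnor number mu = 9.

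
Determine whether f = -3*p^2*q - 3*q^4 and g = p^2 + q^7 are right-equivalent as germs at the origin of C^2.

The Hessian of f at 0 has rank 0. Corank 2; j^3 = -3*p^2*q has shape L^2 M (L != M), so D-series; mu = 5 gives D_5. The Hessian of g at 0 has rank 1. Corank 1: A-series; mu = 6 gives A_6. f is D_5 but g is A_6, hence not right-equivalent.

No.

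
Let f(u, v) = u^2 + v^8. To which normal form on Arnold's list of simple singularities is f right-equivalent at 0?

The Hessian of f at 0 has rank 1. Corank 1: A-series; mu = 7 gives A_7.

A7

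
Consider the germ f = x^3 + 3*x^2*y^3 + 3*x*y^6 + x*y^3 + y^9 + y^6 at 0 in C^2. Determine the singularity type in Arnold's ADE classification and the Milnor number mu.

The Hessian of f at 0 has rank 0. Corank 2; j^3 = x^3 is a perfect cube, so E-series; the 4-jet and mu = 7 give E_7.

Type E_{7}, Milnor number mu = 7.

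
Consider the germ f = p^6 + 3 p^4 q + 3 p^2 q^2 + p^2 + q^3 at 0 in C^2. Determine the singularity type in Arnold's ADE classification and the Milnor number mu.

Type A_{2}, Milnor number mu = 2.

The Hessian of f at 0 is [[2, 0], [0, 0]] with rank 1, so corank 1. A Groebner basis of the Jacobian ideal J(f) in C{p,q} is {q^2, p}; counting standard monomials gives mu = 2. Corank 1: A-series; mu = 2 gives A_2.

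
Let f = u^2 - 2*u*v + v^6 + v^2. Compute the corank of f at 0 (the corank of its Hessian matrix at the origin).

1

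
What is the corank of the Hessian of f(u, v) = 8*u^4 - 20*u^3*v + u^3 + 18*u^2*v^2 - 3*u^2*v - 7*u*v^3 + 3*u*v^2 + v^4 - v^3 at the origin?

2

The Hessian at 0 is [[0, 0], [0, 0]] of rank 0; hence corank 2.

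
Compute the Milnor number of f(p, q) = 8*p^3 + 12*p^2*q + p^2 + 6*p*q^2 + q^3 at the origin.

The Hessian of f at 0 has rank 1. Corank 1: A-series; mu = 2 gives A_2.

2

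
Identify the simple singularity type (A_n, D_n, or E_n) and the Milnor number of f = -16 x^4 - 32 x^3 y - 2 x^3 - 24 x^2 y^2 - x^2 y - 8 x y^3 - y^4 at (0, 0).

The Hessian of f at 0 is [[0, 0], [0, 0]] with rank 0, so corank 2. A Groebner basis of the Jacobian ideal J(f) in C{x,y} is {x*y^2, -x*y/8 + y^3, x^2 + x*y/2}; counting standard monomials gives mu = 5. Corank 2; j^3 = -x^2*(2*x + y) has shape L^2 M (L != M), so D-series; mu = 5 gives D_5.

Type D_5, Milnor number mu = 5.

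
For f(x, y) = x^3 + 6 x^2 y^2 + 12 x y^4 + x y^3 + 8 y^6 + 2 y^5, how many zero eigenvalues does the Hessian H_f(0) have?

2

Hessian at 0 has rank 0.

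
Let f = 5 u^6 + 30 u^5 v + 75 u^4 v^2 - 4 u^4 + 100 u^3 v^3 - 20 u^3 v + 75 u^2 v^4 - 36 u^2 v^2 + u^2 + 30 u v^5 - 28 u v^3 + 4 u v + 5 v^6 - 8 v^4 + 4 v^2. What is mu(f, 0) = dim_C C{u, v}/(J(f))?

The Hessian of f at 0 has rank 1. Corank 1: A-series; mu = 5 gives A_5.

5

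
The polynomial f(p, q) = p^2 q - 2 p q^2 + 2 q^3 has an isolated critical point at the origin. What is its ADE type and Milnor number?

Type D_{4}, Milnor number mu = 4.

The Hessian of f at 0 is [[0, 0], [0, 0]] with rank 0, so corank 2. A Groebner basis of the Jacobian ideal J(f) in C{p,q} is {q^3, p^2 + 2*q^2, p*q - q^2}; counting standard monomials gives mu = 4. Corank 2; j^3 = q*(p^2 - 2*p*q + 2*q^2) splits into three distinct lines over C (the quadratic factor has nonzero discriminant), so D_4.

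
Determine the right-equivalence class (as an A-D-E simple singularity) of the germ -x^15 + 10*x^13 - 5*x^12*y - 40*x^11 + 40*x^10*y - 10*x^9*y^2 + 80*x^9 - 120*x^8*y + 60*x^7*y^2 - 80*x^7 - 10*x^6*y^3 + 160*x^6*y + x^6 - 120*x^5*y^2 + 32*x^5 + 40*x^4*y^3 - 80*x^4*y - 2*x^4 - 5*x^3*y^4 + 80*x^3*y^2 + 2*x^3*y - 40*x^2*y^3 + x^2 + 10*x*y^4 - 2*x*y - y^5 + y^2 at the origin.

A_{4}

The Hessian of f at 0 has rank 1. Corank 1: A-series; mu = 4 gives A_4.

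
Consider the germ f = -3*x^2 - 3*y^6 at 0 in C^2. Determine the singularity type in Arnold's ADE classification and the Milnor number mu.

The Hessian of f at 0 has rank 1. Corank 1: A-series; mu = 5 gives A_5.

Type A_{5}, Milnor number mu = 5.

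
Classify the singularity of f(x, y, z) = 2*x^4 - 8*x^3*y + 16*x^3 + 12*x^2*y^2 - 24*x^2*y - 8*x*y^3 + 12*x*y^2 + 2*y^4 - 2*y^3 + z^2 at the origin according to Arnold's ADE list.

The Hessian of f at 0 has rank 1. Corank 2; j^3 = 2*(2*x - y)^3 is a perfect cube, so E-series; the 4-jet and mu = 6 give E_6.

E6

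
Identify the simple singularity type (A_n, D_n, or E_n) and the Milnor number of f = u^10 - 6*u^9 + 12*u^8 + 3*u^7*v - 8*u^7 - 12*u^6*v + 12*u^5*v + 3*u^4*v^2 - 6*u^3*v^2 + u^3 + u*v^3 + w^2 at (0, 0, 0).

The Hessian of f at 0 is [[0, 0, 0], [0, 0, 0], [0, 0, 2]] with rank 1, so corank 2. A Groebner basis of the Jacobian ideal J(f) in C{u,v,w} is {u^3, u*v^2, 3*u^2 + v^3, w}; counting standard monomials gives mu = 7. Corank 2; j^3 = u^3 is a perfect cube, so E-series; the 4-jet and mu = 7 give E_7.

Type E_7, Milnor number mu = 7.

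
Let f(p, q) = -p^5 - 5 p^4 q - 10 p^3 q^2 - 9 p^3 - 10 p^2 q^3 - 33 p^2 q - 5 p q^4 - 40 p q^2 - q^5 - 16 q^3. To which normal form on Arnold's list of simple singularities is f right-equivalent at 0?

D_{6}

The Hessian of f at 0 is [[0, 0], [0, 0]] with rank 0, so corank 2. A Groebner basis of the Jacobian ideal J(f) in C{p,q} is {243*p*q/5 + q^4 + 324*q^2/5, p*q^2 + 4*q^3/3, p^2 + 7*p*q/3 + 4*q^2/3}; counting standard monomials gives mu = 6. Corank 2; j^3 = -(p + q)*(3*p + 4*q)^2 has shape L^2 M (L != M), so D-series; mu = 6 gives D_6.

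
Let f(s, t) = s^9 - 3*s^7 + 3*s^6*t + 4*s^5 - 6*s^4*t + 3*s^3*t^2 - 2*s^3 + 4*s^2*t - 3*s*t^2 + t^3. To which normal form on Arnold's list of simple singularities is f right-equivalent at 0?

The Hessian of f at 0 is [[0, 0], [0, 0]] with rank 0, so corank 2. A Groebner basis of the Jacobian ideal J(f) in C{s,t} is {t^3, s^2 - 3*t^2/2, s*t - 3*t^2/2}; counting standard monomials gives mu = 4. Corank 2; j^3 = -(s - t)*(2*s^2 - 2*s*t + t^2) splits into three distinct lines over C (the quadratic factor has nonzero discriminant), so D_4.

D_{4}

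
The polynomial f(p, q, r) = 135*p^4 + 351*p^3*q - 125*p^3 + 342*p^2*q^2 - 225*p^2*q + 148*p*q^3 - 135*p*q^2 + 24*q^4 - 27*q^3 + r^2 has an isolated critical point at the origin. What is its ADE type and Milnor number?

The Hessian of f at 0 is [[0, 0, 0], [0, 0, 0], [0, 0, 2]] with rank 1, so corank 2. A Groebner basis of the Jacobian ideal J(f) in C{p,q,r} is {390625*p^2/3 + 156250*p*q + q^4 - 125*q^3/9 + 46875*q^2, p^3 - 475*p^2 - 570*p*q + 4*q^3/15 - 171*q^2, p^2*q + 4625*p^2/9 + 1850*p*q/3 - 56*q^3/135 + 185*q^2, -1250*p^2/3 + p*q^2 - 500*p*q + 29*q^3/45 - 150*q^2, r}; counting standard monomials gives mu = 7. Corank 2; j^3 = -(5*p + 3*q)^3 is a perfect cube, so E-series; the 4-jet and mu = 7 give E_7.

Type E_7, Milnor number mu = 7.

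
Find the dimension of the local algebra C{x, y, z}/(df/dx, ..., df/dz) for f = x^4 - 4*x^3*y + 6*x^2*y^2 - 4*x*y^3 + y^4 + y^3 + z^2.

6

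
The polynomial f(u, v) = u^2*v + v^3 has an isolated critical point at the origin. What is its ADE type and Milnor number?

Type D_{4}, Milnor number mu = 4.

The Hessian of f at 0 is [[0, 0], [0, 0]] with rank 0, so corank 2. A Groebner basis of the Jacobian ideal J(f) in C{u,v} is {v^3, u^2 + 3*v^2, u*v}; counting standard monomials gives mu = 4. Corank 2; j^3 = v*(u^2 + v^2) splits into three distinct lines over C (the quadratic factor has nonzero discriminant), so D_4.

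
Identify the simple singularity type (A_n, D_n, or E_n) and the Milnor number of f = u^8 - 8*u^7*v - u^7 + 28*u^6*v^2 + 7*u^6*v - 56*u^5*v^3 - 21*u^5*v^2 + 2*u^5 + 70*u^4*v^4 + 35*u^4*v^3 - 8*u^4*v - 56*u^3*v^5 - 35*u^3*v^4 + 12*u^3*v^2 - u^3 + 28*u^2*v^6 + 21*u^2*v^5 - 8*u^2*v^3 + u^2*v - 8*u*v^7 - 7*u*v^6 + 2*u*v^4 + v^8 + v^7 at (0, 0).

Type D9, Milnor number mu = 9.

The Hessian of f at 0 is [[0, 0], [0, 0]] with rank 0, so corank 2. A Groebner basis of the Jacobian ideal J(f) in C{u,v} is {u^2*v^2, 8*u^2*v + u^2 + u*v^3, 32*u^2*v + 3*u^2 + u*v + v^4, u^3}; counting standard monomials gives mu = 9. Corank 2; j^3 = -u^2*(u - v) has shape L^2 M (L != M), so D-series; mu = 9 gives D_9.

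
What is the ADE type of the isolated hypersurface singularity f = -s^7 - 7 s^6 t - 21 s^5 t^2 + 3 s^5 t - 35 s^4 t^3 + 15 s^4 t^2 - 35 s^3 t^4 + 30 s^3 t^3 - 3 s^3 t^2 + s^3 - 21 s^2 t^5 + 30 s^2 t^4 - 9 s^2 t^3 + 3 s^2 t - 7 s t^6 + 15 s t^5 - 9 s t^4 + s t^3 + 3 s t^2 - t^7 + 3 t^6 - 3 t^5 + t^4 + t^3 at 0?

E_{7}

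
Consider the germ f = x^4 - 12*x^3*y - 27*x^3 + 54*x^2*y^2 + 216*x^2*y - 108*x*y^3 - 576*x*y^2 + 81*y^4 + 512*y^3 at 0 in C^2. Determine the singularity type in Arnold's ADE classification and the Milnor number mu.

The Hessian of f at 0 has rank 0. Corank 2; j^3 = -(3*x - 8*y)^3 is a perfect cube, so E-series; the 4-jet and mu = 6 give E_6.

Type E6, Milnor number mu = 6.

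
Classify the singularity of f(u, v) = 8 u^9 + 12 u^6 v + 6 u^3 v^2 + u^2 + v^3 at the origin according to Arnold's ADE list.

A_{2}

The Hessian of f at 0 is [[2, 0], [0, 0]] with rank 1, so corank 1. A Groebner basis of the Jacobian ideal J(f) in C{u,v} is {v^2, u}; counting standard monomials gives mu = 2. Corank 1: A-series; mu = 2 gives A_2.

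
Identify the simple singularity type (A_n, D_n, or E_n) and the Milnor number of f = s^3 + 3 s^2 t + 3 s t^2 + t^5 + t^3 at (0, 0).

The Hessian of f at 0 is [[0, 0], [0, 0]] with rank 0, so corank 2. A Groebner basis of the Jacobian ideal J(f) in C{s,t} is {t^4, s^2 + 2*s*t + t^2}; counting standard monomials gives mu = 8. Corank 2; j^3 = (s + t)^3 is a perfect cube, so E-series; the 5-jet and mu = 8 give E_8.

Type E_{8}, Milnor number mu = 8.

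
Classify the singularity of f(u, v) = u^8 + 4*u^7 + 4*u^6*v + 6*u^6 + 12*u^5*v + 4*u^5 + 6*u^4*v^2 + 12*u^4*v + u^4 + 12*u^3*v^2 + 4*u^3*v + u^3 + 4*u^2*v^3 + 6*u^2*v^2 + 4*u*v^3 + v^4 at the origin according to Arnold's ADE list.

E_{6}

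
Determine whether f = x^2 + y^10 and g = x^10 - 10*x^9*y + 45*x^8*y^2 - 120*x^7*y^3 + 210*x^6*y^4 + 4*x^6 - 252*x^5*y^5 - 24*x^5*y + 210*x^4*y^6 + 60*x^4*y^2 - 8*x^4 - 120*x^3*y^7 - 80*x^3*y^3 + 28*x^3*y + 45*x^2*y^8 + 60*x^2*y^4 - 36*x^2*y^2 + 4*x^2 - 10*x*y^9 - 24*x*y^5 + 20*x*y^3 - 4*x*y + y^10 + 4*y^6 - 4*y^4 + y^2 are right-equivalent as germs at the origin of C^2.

Yes.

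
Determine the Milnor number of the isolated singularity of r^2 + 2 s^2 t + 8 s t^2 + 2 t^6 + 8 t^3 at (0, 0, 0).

7

The Hessian of f at 0 has rank 1. Corank 2; j^3 = 2*t*(s + 2*t)^2 has shape L^2 M (L != M), so D-series; mu = 7 gives D_7.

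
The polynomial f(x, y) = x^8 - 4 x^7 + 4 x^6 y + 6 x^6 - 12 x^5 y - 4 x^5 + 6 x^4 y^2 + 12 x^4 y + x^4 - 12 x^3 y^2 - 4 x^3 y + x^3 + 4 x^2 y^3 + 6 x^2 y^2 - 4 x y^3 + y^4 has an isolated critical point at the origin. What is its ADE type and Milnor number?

Type E_6, Milnor number mu = 6.

The Hessian of f at 0 has rank 0. Corank 2; j^3 = x^3 is a perfect cube, so E-series; the 4-jet and mu = 6 give E_6.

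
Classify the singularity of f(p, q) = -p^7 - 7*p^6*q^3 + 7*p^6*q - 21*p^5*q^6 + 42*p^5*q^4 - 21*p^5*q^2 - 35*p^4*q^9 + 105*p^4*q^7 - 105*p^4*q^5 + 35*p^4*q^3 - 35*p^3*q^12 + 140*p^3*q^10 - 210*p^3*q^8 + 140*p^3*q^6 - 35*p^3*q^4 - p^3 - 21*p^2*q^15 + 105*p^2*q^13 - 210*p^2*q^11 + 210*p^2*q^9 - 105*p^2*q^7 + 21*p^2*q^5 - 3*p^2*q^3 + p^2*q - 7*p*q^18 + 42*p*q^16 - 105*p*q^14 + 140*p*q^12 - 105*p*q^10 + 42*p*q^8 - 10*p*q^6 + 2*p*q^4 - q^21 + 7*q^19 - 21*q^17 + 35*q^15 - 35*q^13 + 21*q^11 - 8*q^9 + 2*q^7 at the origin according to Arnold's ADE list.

D_{8}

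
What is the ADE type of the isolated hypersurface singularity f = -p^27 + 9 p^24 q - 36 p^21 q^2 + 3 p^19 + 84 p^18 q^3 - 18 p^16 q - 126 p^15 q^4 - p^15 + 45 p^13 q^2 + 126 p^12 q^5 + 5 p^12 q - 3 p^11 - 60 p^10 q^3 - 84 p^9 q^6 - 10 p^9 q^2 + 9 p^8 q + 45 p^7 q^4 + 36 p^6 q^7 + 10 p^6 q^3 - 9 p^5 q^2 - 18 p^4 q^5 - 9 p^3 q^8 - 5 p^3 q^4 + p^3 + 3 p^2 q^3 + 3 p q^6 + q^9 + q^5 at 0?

The Hessian of f at 0 is [[0, 0], [0, 0]] with rank 0, so corank 2. A Groebner basis of the Jacobian ideal J(f) in C{p,q} is {p^2/2 + p*q^3, q^4, p^3, p^2*q}; counting standard monomials gives mu = 8. Corank 2; j^3 = p^3 is a perfect cube, so E-series; the 5-jet and mu = 8 give E_8.

E8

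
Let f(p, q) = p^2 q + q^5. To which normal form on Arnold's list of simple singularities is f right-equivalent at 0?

D_6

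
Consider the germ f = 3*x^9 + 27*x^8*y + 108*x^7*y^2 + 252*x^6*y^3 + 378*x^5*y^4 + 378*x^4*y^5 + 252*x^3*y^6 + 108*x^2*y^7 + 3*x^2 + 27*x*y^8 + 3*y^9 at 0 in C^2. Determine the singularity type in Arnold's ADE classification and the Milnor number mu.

Type A_{8}, Milnor number mu = 8.

The Hessian of f at 0 has rank 1. Corank 1: A-series; mu = 8 gives A_8.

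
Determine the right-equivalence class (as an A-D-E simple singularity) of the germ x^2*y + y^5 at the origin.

D_{6}

The Hessian of f at 0 is [[0, 0], [0, 0]] with rank 0, so corank 2. A Groebner basis of the Jacobian ideal J(f) in C{x,y} is {x^2/5 + y^4, x^3, x*y}; counting standard monomials gives mu = 6. Corank 2; j^3 = x^2*y has shape L^2 M (L != M), so D-series; mu = 6 gives D_6.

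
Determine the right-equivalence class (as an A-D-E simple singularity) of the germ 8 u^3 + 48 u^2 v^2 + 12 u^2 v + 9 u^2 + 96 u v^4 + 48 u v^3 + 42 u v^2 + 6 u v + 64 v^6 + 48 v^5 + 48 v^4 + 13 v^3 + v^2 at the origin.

A2

The Hessian of f at 0 has rank 1. Corank 1: A-series; mu = 2 gives A_2.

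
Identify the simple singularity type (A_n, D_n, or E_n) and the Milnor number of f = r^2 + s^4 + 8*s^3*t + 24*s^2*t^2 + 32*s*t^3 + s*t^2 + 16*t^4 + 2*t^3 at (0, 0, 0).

Type D_{5}, Milnor number mu = 5.

The Hessian of f at 0 has rank 1. Corank 2; j^3 = t^2*(s + 2*t) has shape L^2 M (L != M), so D-series; mu = 5 gives D_5.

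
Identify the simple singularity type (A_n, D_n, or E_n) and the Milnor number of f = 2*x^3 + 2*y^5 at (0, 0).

The Hessian of f at 0 has rank 0. Corank 2; j^3 = 2*x^3 is a perfect cube, so E-series; the 5-jet and mu = 8 give E_8.

Type E_8, Milnor number mu = 8.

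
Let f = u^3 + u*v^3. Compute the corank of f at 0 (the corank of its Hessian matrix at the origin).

The Hessian at 0 is [[0, 0], [0, 0]] of rank 0; hence corank 2.

2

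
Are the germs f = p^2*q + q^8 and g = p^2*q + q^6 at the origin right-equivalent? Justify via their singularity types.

No.

The Hessian of f at 0 is [[0, 0], [0, 0]] with rank 0, so corank 2. A Groebner basis of the Jacobian ideal J(f) in C{p,q} is {p^2/8 + q^7, p^3, p*q}; counting standard monomials gives mu = 9. Corank 2; j^3 = p^2*q has shape L^2 M (L != M), so D-series; mu = 9 gives D_9. The Hessian of g at 0 is [[0, 0], [0, 0]] with rank 0, so corank 2. A Groebner basis of the Jacobian ideal J(g) in C{p,q} is {p^2/6 + q^5, p^3, p*q}; counting standard monomials gives mu = 7. Corank 2; j^3 = p^2*q has shape L^2 M (L != M), so D-series; mu = 7 gives D_7. f is D_9 but g is D_7, hence not right-equivalent.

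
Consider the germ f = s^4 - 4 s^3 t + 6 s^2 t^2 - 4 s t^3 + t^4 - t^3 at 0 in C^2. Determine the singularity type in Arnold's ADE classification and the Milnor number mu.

Type E6, Milnor number mu = 6.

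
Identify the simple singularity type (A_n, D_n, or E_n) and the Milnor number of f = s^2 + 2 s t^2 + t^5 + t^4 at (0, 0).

Type A4, Milnor number mu = 4.

The Hessian of f at 0 is [[2, 0], [0, 0]] with rank 1, so corank 1. A Groebner basis of the Jacobian ideal J(f) in C{s,t} is {s^2, s + t^2}; counting standard monomials gives mu = 4. Corank 1: A-series; mu = 4 gives A_4.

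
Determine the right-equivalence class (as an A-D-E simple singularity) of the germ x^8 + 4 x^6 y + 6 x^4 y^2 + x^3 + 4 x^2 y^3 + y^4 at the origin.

E_6

The Hessian of f at 0 is [[0, 0], [0, 0]] with rank 0, so corank 2. A Groebner basis of the Jacobian ideal J(f) in C{x,y} is {y^3, x^2}; counting standard monomials gives mu = 6. Corank 2; j^3 = x^3 is a perfect cube, so E-series; the 4-jet and mu = 6 give E_6.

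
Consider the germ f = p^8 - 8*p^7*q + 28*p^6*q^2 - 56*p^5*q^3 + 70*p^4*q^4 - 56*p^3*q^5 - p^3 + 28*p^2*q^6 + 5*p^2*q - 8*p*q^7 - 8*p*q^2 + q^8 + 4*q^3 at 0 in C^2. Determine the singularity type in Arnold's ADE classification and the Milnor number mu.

Type D_9, Milnor number mu = 9.

The Hessian of f at 0 has rank 0. Corank 2; j^3 = -(p - 2*q)^2*(p - q) has shape L^2 M (L != M), so D-series; mu = 9 gives D_9.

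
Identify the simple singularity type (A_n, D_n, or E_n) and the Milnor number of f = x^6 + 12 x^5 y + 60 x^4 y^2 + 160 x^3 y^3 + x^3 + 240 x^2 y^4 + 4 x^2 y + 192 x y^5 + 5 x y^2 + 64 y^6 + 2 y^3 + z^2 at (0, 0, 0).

The Hessian of f at 0 has rank 1. Corank 2; j^3 = (x + y)^2*(x + 2*y) has shape L^2 M (L != M), so D-series; mu = 7 gives D_7.

Type D_7, Milnor number mu = 7.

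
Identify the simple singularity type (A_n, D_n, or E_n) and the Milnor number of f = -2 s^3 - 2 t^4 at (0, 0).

The Hessian of f at 0 has rank 0. Corank 2; j^3 = -2*s^3 is a perfect cube, so E-series; the 4-jet and mu = 6 give E_6.

Type E6, Milnor number mu = 6.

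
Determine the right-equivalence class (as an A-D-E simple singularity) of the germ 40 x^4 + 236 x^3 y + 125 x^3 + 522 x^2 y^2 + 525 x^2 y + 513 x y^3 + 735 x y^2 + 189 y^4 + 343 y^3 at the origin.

E_7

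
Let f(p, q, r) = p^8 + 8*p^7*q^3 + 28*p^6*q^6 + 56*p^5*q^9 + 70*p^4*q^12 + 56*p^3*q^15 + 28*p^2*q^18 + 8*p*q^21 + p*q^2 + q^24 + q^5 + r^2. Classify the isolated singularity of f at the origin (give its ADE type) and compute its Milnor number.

Type D_9, Milnor number mu = 9.

The Hessian of f at 0 has rank 1. Corank 2; j^3 = p*q^2 has shape L^2 M (L != M), so D-series; mu = 9 gives D_9.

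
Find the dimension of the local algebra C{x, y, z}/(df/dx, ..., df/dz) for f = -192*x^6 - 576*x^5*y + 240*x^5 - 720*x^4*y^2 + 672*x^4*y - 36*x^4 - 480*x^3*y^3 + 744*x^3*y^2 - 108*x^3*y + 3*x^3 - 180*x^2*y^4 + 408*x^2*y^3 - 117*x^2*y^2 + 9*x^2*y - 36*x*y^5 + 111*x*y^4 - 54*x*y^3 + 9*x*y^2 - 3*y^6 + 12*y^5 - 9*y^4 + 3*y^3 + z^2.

8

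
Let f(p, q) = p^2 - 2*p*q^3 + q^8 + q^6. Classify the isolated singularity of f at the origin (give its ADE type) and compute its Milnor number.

The Hessian of f at 0 has rank 1. Corank 1: A-series; mu = 7 gives A_7.

Type A_{7}, Milnor number mu = 7.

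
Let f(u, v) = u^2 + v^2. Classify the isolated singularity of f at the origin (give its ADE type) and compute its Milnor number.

Type A_{1}, Milnor number mu = 1.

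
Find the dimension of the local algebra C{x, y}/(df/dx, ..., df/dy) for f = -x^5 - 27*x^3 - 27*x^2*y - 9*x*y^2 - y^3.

8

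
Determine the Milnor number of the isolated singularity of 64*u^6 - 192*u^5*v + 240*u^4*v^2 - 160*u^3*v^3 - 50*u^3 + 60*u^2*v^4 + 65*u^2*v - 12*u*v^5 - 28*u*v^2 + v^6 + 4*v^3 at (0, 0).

The Hessian of f at 0 has rank 0. Corank 2; j^3 = -(2*u - v)*(5*u - 2*v)^2 has shape L^2 M (L != M), so D-series; mu = 7 gives D_7.

7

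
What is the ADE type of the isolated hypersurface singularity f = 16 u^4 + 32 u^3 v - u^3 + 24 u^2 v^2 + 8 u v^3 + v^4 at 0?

E_{6}

The Hessian of f at 0 is [[0, 0], [0, 0]] with rank 0, so corank 2. A Groebner basis of the Jacobian ideal J(f) in C{u,v} is {v^4, u*v^2 + v^3/6, u^2}; counting standard monomials gives mu = 6. Corank 2; j^3 = -u^3 is a perfect cube, so E-series; the 4-jet and mu = 6 give E_6.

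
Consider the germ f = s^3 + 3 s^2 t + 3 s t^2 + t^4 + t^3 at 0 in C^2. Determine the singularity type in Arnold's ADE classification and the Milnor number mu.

Type E_{6}, Milnor number mu = 6.

The Hessian of f at 0 has rank 0. Corank 2; j^3 = (s + t)^3 is a perfect cube, so E-series; the 4-jet and mu = 6 give E_6.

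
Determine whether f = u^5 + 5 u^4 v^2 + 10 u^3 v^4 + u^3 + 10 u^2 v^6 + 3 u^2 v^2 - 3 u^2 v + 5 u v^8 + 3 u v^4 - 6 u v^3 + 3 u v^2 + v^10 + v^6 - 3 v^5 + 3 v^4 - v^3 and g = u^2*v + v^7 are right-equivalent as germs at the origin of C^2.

No.

The Hessian of f at 0 has rank 0. Corank 2; j^3 = (u - v)^3 is a perfect cube, so E-series; the 5-jet and mu = 8 give E_8. The Hessian of g at 0 has rank 0. Corank 2; j^3 = u^2*v has shape L^2 M (L != M), so D-series; mu = 8 gives D_8. f is E_8 but g is D_8, hence not right-equivalent.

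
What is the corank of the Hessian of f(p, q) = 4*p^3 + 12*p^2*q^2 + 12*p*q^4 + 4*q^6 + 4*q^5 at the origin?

2

Hessian at 0 has rank 0.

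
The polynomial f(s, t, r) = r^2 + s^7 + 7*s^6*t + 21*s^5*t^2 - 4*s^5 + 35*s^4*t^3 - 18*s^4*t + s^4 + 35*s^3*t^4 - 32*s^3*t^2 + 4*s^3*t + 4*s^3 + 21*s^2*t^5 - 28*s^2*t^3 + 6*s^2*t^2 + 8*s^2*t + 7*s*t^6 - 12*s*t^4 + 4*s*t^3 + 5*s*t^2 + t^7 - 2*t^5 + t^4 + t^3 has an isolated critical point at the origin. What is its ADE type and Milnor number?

The Hessian of f at 0 is [[0, 0, 0], [0, 0, 0], [0, 0, 2]] with rank 1, so corank 2. A Groebner basis of the Jacobian ideal J(f) in C{s,t,r} is {s*t^2 + 2*s*t + t^2, -4*s*t + t^3 - 2*t^2, s^2 + 3*s*t/2 + t^2/2, r}; counting standard monomials gives mu = 5. Corank 2; j^3 = (s + t)*(2*s + t)^2 has shape L^2 M (L != M), so D-series; mu = 5 gives D_5.

Type D_5, Milnor number mu = 5.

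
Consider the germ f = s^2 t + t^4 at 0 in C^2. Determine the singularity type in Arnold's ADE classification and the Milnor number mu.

The Hessian of f at 0 has rank 0. Corank 2; j^3 = s^2*t has shape L^2 M (L != M), so D-series; mu = 5 gives D_5.

Type D_5, Milnor number mu = 5.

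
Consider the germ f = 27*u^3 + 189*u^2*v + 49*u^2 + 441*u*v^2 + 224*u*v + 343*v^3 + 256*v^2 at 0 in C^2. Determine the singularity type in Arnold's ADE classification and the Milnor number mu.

The Hessian of f at 0 is [[98, 224], [224, 512]] with rank 1, so corank 1. A Groebner basis of the Jacobian ideal J(f) in C{u,v} is {v^2, u + 16*v/7}; counting standard monomials gives mu = 2. Corank 1: A-series; mu = 2 gives A_2.

Type A_{2}, Milnor number mu = 2.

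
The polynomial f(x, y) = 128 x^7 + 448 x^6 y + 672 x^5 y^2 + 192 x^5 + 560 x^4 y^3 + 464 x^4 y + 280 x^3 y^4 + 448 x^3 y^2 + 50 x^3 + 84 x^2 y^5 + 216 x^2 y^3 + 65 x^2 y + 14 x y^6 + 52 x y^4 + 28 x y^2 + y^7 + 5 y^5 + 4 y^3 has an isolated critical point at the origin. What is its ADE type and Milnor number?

Type D6, Milnor number mu = 6.

The Hessian of f at 0 has rank 0. Corank 2; j^3 = (2*x + y)*(5*x + 2*y)^2 has shape L^2 M (L != M), so D-series; mu = 6 gives D_6.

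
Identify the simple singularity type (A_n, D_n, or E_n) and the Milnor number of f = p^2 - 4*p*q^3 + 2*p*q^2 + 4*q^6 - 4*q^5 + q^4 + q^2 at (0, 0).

Type A1, Milnor number mu = 1.

The Hessian of f at 0 is [[2, 0], [0, 2]] with rank 2, so corank 0. A Groebner basis of the Jacobian ideal J(f) in C{p,q} is {p, q}; counting standard monomials gives mu = 1. Corank 0: nondegenerate Morse point, so A_1.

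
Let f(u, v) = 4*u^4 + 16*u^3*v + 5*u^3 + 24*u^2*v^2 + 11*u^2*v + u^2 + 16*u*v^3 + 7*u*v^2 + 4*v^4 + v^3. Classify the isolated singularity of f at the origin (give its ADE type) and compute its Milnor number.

Type A_2, Milnor number mu = 2.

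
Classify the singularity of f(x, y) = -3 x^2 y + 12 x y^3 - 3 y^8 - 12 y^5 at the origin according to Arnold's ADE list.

D9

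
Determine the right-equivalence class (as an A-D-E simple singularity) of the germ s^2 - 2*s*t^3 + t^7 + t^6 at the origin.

A6

The Hessian of f at 0 is [[2, 0], [0, 0]] with rank 1, so corank 1. A Groebner basis of the Jacobian ideal J(f) in C{s,t} is {-s + t^3, s^2}; counting standard monomials gives mu = 6. Corank 1: A-series; mu = 6 gives A_6.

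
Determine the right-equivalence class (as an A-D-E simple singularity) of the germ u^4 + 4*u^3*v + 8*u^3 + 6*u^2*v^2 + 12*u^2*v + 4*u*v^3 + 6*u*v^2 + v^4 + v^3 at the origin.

The Hessian of f at 0 has rank 0. Corank 2; j^3 = (2*u + v)^3 is a perfect cube, so E-series; the 4-jet and mu = 6 give E_6.

E_{6}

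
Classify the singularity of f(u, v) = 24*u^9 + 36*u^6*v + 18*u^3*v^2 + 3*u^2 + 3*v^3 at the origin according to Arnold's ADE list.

The Hessian of f at 0 is [[6, 0], [0, 0]] with rank 1, so corank 1. A Groebner basis of the Jacobian ideal J(f) in C{u,v} is {v^2, u}; counting standard monomials gives mu = 2. Corank 1: A-series; mu = 2 gives A_2.

A_2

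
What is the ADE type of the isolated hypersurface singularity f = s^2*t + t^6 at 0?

D_{7}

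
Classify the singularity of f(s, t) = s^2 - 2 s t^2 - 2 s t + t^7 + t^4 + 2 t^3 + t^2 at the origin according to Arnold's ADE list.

A6

The Hessian of f at 0 has rank 1. Corank 1: A-series; mu = 6 gives A_6.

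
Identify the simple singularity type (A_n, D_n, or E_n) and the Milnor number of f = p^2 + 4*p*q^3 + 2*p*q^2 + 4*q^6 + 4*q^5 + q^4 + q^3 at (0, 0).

Type A_{2}, Milnor number mu = 2.

The Hessian of f at 0 has rank 1. Corank 1: A-series; mu = 2 gives A_2.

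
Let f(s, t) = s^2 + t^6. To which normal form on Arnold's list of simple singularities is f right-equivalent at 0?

The Hessian of f at 0 has rank 1. Corank 1: A-series; mu = 5 gives A_5.

A_5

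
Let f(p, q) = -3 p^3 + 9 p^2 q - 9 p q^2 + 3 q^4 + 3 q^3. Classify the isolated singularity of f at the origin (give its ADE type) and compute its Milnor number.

Type E_6, Milnor number mu = 6.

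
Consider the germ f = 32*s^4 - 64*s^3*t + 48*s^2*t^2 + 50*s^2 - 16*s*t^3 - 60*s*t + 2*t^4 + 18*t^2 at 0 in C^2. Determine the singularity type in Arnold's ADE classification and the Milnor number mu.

The Hessian of f at 0 is [[100, -60], [-60, 36]] with rank 1, so corank 1. A Groebner basis of the Jacobian ideal J(f) in C{s,t} is {t^3, s - 3*t/5}; counting standard monomials gives mu = 3. Corank 1: A-series; mu = 3 gives A_3.

Type A3, Milnor number mu = 3.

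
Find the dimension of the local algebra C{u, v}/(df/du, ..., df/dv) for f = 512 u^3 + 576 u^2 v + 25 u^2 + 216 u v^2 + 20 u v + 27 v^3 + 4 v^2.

The Hessian of f at 0 has rank 1. Corank 1: A-series; mu = 2 gives A_2.

2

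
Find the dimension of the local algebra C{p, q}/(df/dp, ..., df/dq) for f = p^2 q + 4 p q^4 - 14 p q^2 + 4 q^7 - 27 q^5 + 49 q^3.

The Hessian of f at 0 has rank 0. Corank 2; j^3 = q*(p - 7*q)^2 has shape L^2 M (L != M), so D-series; mu = 6 gives D_6.

6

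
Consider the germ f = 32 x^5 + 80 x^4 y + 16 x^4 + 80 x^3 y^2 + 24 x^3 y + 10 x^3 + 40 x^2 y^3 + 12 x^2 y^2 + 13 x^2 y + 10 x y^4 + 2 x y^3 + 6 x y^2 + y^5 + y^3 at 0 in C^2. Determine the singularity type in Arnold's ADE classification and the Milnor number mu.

The Hessian of f at 0 is [[0, 0], [0, 0]] with rank 0, so corank 2. A Groebner basis of the Jacobian ideal J(f) in C{x,y} is {y^3, x^2 - 3*y^2/11, x*y + 6*y^2/11}; counting standard monomials gives mu = 4. Corank 2; j^3 = (2*x + y)*(5*x^2 + 4*x*y + y^2) splits into three distinct lines over C (the quadratic factor has nonzero discriminant), so D_4.

Type D4, Milnor number mu = 4.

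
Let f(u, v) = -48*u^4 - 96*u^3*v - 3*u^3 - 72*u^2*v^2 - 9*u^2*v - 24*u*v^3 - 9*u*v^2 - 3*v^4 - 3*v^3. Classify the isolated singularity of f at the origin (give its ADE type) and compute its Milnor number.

Type E6, Milnor number mu = 6.

The Hessian of f at 0 is [[0, 0], [0, 0]] with rank 0, so corank 2. A Groebner basis of the Jacobian ideal J(f) in C{u,v} is {v^4, u*v^2 + 5*v^3/6, u^2 + 2*u*v + v^2}; counting standard monomials gives mu = 6. Corank 2; j^3 = -3*(u + v)^3 is a perfect cube, so E-series; the 4-jet and mu = 6 give E_6.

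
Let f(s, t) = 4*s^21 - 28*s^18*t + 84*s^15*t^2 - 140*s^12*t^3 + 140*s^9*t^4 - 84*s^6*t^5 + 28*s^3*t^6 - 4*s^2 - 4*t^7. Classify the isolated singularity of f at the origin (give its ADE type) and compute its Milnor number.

Type A_6, Milnor number mu = 6.

The Hessian of f at 0 has rank 1. Corank 1: A-series; mu = 6 gives A_6.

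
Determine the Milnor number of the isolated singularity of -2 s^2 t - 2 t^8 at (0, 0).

9

The Hessian of f at 0 has rank 0. Corank 2; j^3 = -2*s^2*t has shape L^2 M (L != M), so D-series; mu = 9 gives D_9.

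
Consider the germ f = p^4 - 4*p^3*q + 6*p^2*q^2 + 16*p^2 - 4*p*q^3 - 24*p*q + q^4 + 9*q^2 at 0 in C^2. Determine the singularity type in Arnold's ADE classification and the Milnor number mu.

Type A3, Milnor number mu = 3.

The Hessian of f at 0 has rank 1. Corank 1: A-series; mu = 3 gives A_3.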